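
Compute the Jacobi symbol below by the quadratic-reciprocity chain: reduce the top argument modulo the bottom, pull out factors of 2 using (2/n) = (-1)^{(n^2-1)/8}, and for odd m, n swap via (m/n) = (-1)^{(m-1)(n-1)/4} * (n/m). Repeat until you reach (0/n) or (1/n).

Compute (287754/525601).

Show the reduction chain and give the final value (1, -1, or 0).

287754 = 2^1·143877; (2/525601) = +1 since 525601 mod 8 = 1, so (287754/525601) = (+1)^1·(143877/525601); sign now +1
reciprocity: (143877/525601) = +1·(525601/143877) since 143877 mod 4 = 1, 525601 mod 4 = 1; sign now +1
(525601/143877) = (93970/143877)   [reduce mod 143877]
93970 = 2^1·46985; (2/143877) = -1 since 143877 mod 8 = 5, so (93970/143877) = (-1)^1·(46985/143877); sign now -1
reciprocity: (46985/143877) = +1·(143877/46985) since 46985 mod 4 = 1, 143877 mod 4 = 1; sign now -1
(143877/46985) = (2922/46985)   [reduce mod 46985]
2922 = 2^1·1461; (2/46985) = +1 since 46985 mod 8 = 1, so (2922/46985) = (+1)^1·(1461/46985); sign now -1
reciprocity: (1461/46985) = +1·(46985/1461) since 1461 mod 4 = 1, 46985 mod 4 = 1; sign now -1
(46985/1461) = (233/1461)   [reduce mod 1461]
reciprocity: (233/1461) = +1·(1461/233) since 233 mod 4 = 1, 1461 mod 4 = 1; sign now -1
(1461/233) = (63/233)   [reduce mod 233]
reciprocity: (63/233) = +1·(233/63) since 63 mod 4 = 3, 233 mod 4 = 1; sign now -1
(233/63) = (44/63)   [reduce mod 63]
44 = 2^2·11; (2/63) = +1 since 63 mod 8 = 7, so (44/63) = (+1)^2·(11/63); sign now -1
reciprocity: (11/63) = -1·(63/11) since 11 mod 4 = 3, 63 mod 4 = 3; sign now +1
(63/11) = (8/11)   [reduce mod 11]
8 = 2^3·1; (2/11) = -1 since 11 mod 8 = 3, so (8/11) = (-1)^3·(1/11); sign now -1
(1/11) = 1; final value = sign = -1

-1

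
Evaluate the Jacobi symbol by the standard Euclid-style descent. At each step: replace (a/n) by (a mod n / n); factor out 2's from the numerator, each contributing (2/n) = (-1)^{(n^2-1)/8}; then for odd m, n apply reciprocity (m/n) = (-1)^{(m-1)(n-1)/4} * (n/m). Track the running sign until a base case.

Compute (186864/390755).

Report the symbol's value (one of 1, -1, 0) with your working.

factor out 2^4: 186864 = 2^4·11679; with 390755 mod 8 = 3, (2/390755) = -1; sign now +1; continue with (11679/390755)
flip (11679/390755) -> (390755/11679): both odd, 11679 mod 4 = 3, 390755 mod 4 = 3, so the flip contributes -1; sign now -1
(390755/11679): 390755 mod 11679 = 5348, so (390755/11679) = (5348/11679)
factor out 2^2: 5348 = 2^2·1337; with 11679 mod 8 = 7, (2/11679) = +1; sign now -1; continue with (1337/11679)
flip (1337/11679) -> (11679/1337): both odd, 1337 mod 4 = 1, 11679 mod 4 = 3, so the flip contributes +1; sign now -1
(11679/1337): 11679 mod 1337 = 983, so (11679/1337) = (983/1337)
flip (983/1337) -> (1337/983): both odd, 983 mod 4 = 3, 1337 mod 4 = 1, so the flip contributes +1; sign now -1
(1337/983): 1337 mod 983 = 354, so (1337/983) = (354/983)
factor out 2^1: 354 = 2^1·177; with 983 mod 8 = 7, (2/983) = +1; sign now -1; continue with (177/983)
flip (177/983) -> (983/177): both odd, 177 mod 4 = 1, 983 mod 4 = 3, so the flip contributes +1; sign now -1
(983/177): 983 mod 177 = 98, so (983/177) = (98/177)
factor out 2^1: 98 = 2^1·49; with 177 mod 8 = 1, (2/177) = +1; sign now -1; continue with (49/177)
flip (49/177) -> (177/49): both odd, 49 mod 4 = 1, 177 mod 4 = 1, so the flip contributes +1; sign now -1
(177/49): 177 mod 49 = 30, so (177/49) = (30/49)
factor out 2^1: 30 = 2^1·15; with 49 mod 8 = 1, (2/49) = +1; sign now -1; continue with (15/49)
flip (15/49) -> (49/15): both odd, 15 mod 4 = 3, 49 mod 4 = 1, so the flip contributes +1; sign now -1
(49/15): 49 mod 15 = 4, so (49/15) = (4/15)
factor out 2^2: 4 = 2^2·1; with 15 mod 8 = 7, (2/15) = +1; sign now -1; continue with (1/15)
reached (1/15) = 1, so the symbol is -1

-1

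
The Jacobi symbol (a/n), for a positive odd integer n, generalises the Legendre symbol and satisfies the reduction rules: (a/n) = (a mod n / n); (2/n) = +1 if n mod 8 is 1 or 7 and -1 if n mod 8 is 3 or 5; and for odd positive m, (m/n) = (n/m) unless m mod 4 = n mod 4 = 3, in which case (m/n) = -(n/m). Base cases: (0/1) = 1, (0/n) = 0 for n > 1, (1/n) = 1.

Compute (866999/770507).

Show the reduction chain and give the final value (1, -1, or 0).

-1

(866999/770507) = (96492/770507)   [reduce mod 770507]
96492 = 2^2·24123; (2/770507) = -1 since 770507 mod 8 = 3, so (96492/770507) = (-1)^2·(24123/770507); sign now +1
reciprocity: (24123/770507) = -1·(770507/24123) since 24123 mod 4 = 3, 770507 mod 4 = 3; sign now -1
(770507/24123) = (22694/24123)   [reduce mod 24123]
22694 = 2^1·11347; (2/24123) = -1 since 24123 mod 8 = 3, so (22694/24123) = (-1)^1·(11347/24123); sign now +1
reciprocity: (11347/24123) = -1·(24123/11347) since 11347 mod 4 = 3, 24123 mod 4 = 3; sign now -1
(24123/11347) = (1429/11347)   [reduce mod 11347]
reciprocity: (1429/11347) = +1·(11347/1429) since 1429 mod 4 = 1, 11347 mod 4 = 3; sign now -1
(11347/1429) = (1344/1429)   [reduce mod 1429]
1344 = 2^6·21; (2/1429) = -1 since 1429 mod 8 = 5, so (1344/1429) = (-1)^6·(21/1429); sign now -1
reciprocity: (21/1429) = +1·(1429/21) since 21 mod 4 = 1, 1429 mod 4 = 1; sign now -1
(1429/21) = (1/21)   [reduce mod 21]
(1/21) = 1; final value = sign = -1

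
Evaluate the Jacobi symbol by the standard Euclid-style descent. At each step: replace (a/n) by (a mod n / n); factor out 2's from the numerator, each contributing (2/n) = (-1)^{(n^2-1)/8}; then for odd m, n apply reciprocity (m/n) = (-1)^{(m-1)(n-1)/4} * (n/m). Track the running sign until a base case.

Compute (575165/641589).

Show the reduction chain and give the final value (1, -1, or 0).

reciprocity: (575165/641589) = +1·(641589/575165) since 575165 mod 4 = 1, 641589 mod 4 = 1; sign now +1
(641589/575165) = (66424/575165)   [reduce mod 575165]
66424 = 2^3·8303; (2/575165) = -1 since 575165 mod 8 = 5, so (66424/575165) = (-1)^3·(8303/575165); sign now -1
reciprocity: (8303/575165) = +1·(575165/8303) since 8303 mod 4 = 3, 575165 mod 4 = 1; sign now -1
(575165/8303) = (2258/8303)   [reduce mod 8303]
2258 = 2^1·1129; (2/8303) = +1 since 8303 mod 8 = 7, so (2258/8303) = (+1)^1·(1129/8303); sign now -1
reciprocity: (1129/8303) = +1·(8303/1129) since 1129 mod 4 = 1, 8303 mod 4 = 3; sign now -1
(8303/1129) = (400/1129)   [reduce mod 1129]
400 = 2^4·25; (2/1129) = +1 since 1129 mod 8 = 1, so (400/1129) = (+1)^4·(25/1129); sign now -1
reciprocity: (25/1129) = +1·(1129/25) since 25 mod 4 = 1, 1129 mod 4 = 1; sign now -1
(1129/25) = (4/25)   [reduce mod 25]
4 = 2^2·1; (2/25) = +1 since 25 mod 8 = 1, so (4/25) = (+1)^2·(1/25); sign now -1
(1/25) = 1; final value = sign = -1

-1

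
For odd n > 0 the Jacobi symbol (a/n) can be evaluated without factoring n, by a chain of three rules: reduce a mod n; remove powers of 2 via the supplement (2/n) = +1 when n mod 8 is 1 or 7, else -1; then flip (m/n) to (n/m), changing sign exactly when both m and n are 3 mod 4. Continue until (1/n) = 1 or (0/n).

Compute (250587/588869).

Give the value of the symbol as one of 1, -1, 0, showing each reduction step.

reciprocity: (250587/588869) = +1·(588869/250587) since 250587 mod 4 = 3, 588869 mod 4 = 1; sign now +1
(588869/250587) = (87695/250587)   [reduce mod 250587]
reciprocity: (87695/250587) = -1·(250587/87695) since 87695 mod 4 = 3, 250587 mod 4 = 3; sign now -1
(250587/87695) = (75197/87695)   [reduce mod 87695]
reciprocity: (75197/87695) = +1·(87695/75197) since 75197 mod 4 = 1, 87695 mod 4 = 3; sign now -1
(87695/75197) = (12498/75197)   [reduce mod 75197]
12498 = 2^1·6249; (2/75197) = -1 since 75197 mod 8 = 5, so (12498/75197) = (-1)^1·(6249/75197); sign now +1
reciprocity: (6249/75197) = +1·(75197/6249) since 6249 mod 4 = 1, 75197 mod 4 = 1; sign now +1
(75197/6249) = (209/6249)   [reduce mod 6249]
reciprocity: (209/6249) = +1·(6249/209) since 209 mod 4 = 1, 6249 mod 4 = 1; sign now +1
(6249/209) = (188/209)   [reduce mod 209]
188 = 2^2·47; (2/209) = +1 since 209 mod 8 = 1, so (188/209) = (+1)^2·(47/209); sign now +1
reciprocity: (47/209) = +1·(209/47) since 47 mod 4 = 3, 209 mod 4 = 1; sign now +1
(209/47) = (21/47)   [reduce mod 47]
reciprocity: (21/47) = +1·(47/21) since 21 mod 4 = 1, 47 mod 4 = 3; sign now +1
(47/21) = (5/21)   [reduce mod 21]
reciprocity: (5/21) = +1·(21/5) since 5 mod 4 = 1, 21 mod 4 = 1; sign now +1
(21/5) = (1/5)   [reduce mod 5]
(1/5) = 1; final value = sign = +1

1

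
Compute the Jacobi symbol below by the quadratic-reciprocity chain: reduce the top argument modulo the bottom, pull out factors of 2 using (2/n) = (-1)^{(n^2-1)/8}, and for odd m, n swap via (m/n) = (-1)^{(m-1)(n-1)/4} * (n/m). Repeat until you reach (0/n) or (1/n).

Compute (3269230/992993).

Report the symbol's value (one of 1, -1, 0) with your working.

-1

(3269230/992993) = (290251/992993)   [reduce mod 992993]
reciprocity: (290251/992993) = +1·(992993/290251) since 290251 mod 4 = 3, 992993 mod 4 = 1; sign now +1
(992993/290251) = (122240/290251)   [reduce mod 290251]
122240 = 2^7·955; (2/290251) = -1 since 290251 mod 8 = 3, so (122240/290251) = (-1)^7·(955/290251); sign now -1
reciprocity: (955/290251) = -1·(290251/955) since 955 mod 4 = 3, 290251 mod 4 = 3; sign now +1
(290251/955) = (886/955)   [reduce mod 955]
886 = 2^1·443; (2/955) = -1 since 955 mod 8 = 3, so (886/955) = (-1)^1·(443/955); sign now -1
reciprocity: (443/955) = -1·(955/443) since 443 mod 4 = 3, 955 mod 4 = 3; sign now +1
(955/443) = (69/443)   [reduce mod 443]
reciprocity: (69/443) = +1·(443/69) since 69 mod 4 = 1, 443 mod 4 = 3; sign now +1
(443/69) = (29/69)   [reduce mod 69]
reciprocity: (29/69) = +1·(69/29) since 29 mod 4 = 1, 69 mod 4 = 1; sign now +1
(69/29) = (11/29)   [reduce mod 29]
reciprocity: (11/29) = +1·(29/11) since 11 mod 4 = 3, 29 mod 4 = 1; sign now +1
(29/11) = (7/11)   [reduce mod 11]
reciprocity: (7/11) = -1·(11/7) since 7 mod 4 = 3, 11 mod 4 = 3; sign now -1
(11/7) = (4/7)   [reduce mod 7]
4 = 2^2·1; (2/7) = +1 since 7 mod 8 = 7, so (4/7) = (+1)^2·(1/7); sign now -1
(1/7) = 1; final value = sign = -1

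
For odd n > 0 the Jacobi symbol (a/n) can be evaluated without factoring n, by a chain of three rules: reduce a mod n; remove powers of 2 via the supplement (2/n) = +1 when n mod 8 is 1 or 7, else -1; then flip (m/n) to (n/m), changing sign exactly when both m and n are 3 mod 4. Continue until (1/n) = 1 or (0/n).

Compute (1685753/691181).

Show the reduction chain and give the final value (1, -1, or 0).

(1685753/691181) = (303391/691181)   [reduce mod 691181]
reciprocity: (303391/691181) = +1·(691181/303391) since 303391 mod 4 = 3, 691181 mod 4 = 1; sign now +1
(691181/303391) = (84399/303391)   [reduce mod 303391]
reciprocity: (84399/303391) = -1·(303391/84399) since 84399 mod 4 = 3, 303391 mod 4 = 3; sign now -1
(303391/84399) = (50194/84399)   [reduce mod 84399]
50194 = 2^1·25097; (2/84399) = +1 since 84399 mod 8 = 7, so (50194/84399) = (+1)^1·(25097/84399); sign now -1
reciprocity: (25097/84399) = +1·(84399/25097) since 25097 mod 4 = 1, 84399 mod 4 = 3; sign now -1
(84399/25097) = (9108/25097)   [reduce mod 25097]
9108 = 2^2·2277; (2/25097) = +1 since 25097 mod 8 = 1, so (9108/25097) = (+1)^2·(2277/25097); sign now -1
reciprocity: (2277/25097) = +1·(25097/2277) since 2277 mod 4 = 1, 25097 mod 4 = 1; sign now -1
(25097/2277) = (50/2277)   [reduce mod 2277]
50 = 2^1·25; (2/2277) = -1 since 2277 mod 8 = 5, so (50/2277) = (-1)^1·(25/2277); sign now +1
reciprocity: (25/2277) = +1·(2277/25) since 25 mod 4 = 1, 2277 mod 4 = 1; sign now +1
(2277/25) = (2/25)   [reduce mod 25]
2 = 2^1·1; (2/25) = +1 since 25 mod 8 = 1, so (2/25) = (+1)^1·(1/25); sign now +1
(1/25) = 1; final value = sign = +1

1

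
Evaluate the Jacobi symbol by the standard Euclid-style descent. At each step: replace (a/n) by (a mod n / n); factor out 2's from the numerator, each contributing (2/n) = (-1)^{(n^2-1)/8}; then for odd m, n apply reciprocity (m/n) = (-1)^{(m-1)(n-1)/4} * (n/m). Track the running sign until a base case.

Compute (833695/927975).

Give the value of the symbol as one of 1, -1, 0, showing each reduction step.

flip (833695/927975) -> (927975/833695): both odd, 833695 mod 4 = 3, 927975 mod 4 = 3, so the flip contributes -1; sign now -1
(927975/833695): 927975 mod 833695 = 94280, so (927975/833695) = (94280/833695)
factor out 2^3: 94280 = 2^3·11785; with 833695 mod 8 = 7, (2/833695) = +1; sign now -1; continue with (11785/833695)
flip (11785/833695) -> (833695/11785): both odd, 11785 mod 4 = 1, 833695 mod 4 = 3, so the flip contributes +1; sign now -1
(833695/11785): 833695 mod 11785 = 8745, so (833695/11785) = (8745/11785)
flip (8745/11785) -> (11785/8745): both odd, 8745 mod 4 = 1, 11785 mod 4 = 1, so the flip contributes +1; sign now -1
(11785/8745): 11785 mod 8745 = 3040, so (11785/8745) = (3040/8745)
factor out 2^5: 3040 = 2^5·95; with 8745 mod 8 = 1, (2/8745) = +1; sign now -1; continue with (95/8745)
flip (95/8745) -> (8745/95): both odd, 95 mod 4 = 3, 8745 mod 4 = 1, so the flip contributes +1; sign now -1
(8745/95): 8745 mod 95 = 5, so (8745/95) = (5/95)
flip (5/95) -> (95/5): both odd, 5 mod 4 = 1, 95 mod 4 = 3, so the flip contributes +1; sign now -1
(95/5): 95 mod 5 = 0, so (95/5) = (0/5)
reached (0/5); gcd(a, n) > 1, so (0/5) = 0 and the symbol is 0

0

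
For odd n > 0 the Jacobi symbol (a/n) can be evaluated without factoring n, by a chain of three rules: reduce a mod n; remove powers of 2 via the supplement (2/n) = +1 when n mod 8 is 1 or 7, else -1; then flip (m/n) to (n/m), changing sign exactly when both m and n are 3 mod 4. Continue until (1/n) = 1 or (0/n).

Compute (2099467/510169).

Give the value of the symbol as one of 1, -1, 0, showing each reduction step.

(2099467/510169): 2099467 mod 510169 = 58791, so (2099467/510169) = (58791/510169)
flip (58791/510169) -> (510169/58791): both odd, 58791 mod 4 = 3, 510169 mod 4 = 1, so the flip contributes +1; sign now +1
(510169/58791): 510169 mod 58791 = 39841, so (510169/58791) = (39841/58791)
flip (39841/58791) -> (58791/39841): both odd, 39841 mod 4 = 1, 58791 mod 4 = 3, so the flip contributes +1; sign now +1
(58791/39841): 58791 mod 39841 = 18950, so (58791/39841) = (18950/39841)
factor out 2^1: 18950 = 2^1·9475; with 39841 mod 8 = 1, (2/39841) = +1; sign now +1; continue with (9475/39841)
flip (9475/39841) -> (39841/9475): both odd, 9475 mod 4 = 3, 39841 mod 4 = 1, so the flip contributes +1; sign now +1
(39841/9475): 39841 mod 9475 = 1941, so (39841/9475) = (1941/9475)
flip (1941/9475) -> (9475/1941): both odd, 1941 mod 4 = 1, 9475 mod 4 = 3, so the flip contributes +1; sign now +1
(9475/1941): 9475 mod 1941 = 1711, so (9475/1941) = (1711/1941)
flip (1711/1941) -> (1941/1711): both odd, 1711 mod 4 = 3, 1941 mod 4 = 1, so the flip contributes +1; sign now +1
(1941/1711): 1941 mod 1711 = 230, so (1941/1711) = (230/1711)
factor out 2^1: 230 = 2^1·115; with 1711 mod 8 = 7, (2/1711) = +1; sign now +1; continue with (115/1711)
flip (115/1711) -> (1711/115): both odd, 115 mod 4 = 3, 1711 mod 4 = 3, so the flip contributes -1; sign now -1
(1711/115): 1711 mod 115 = 101, so (1711/115) = (101/115)
flip (101/115) -> (115/101): both odd, 101 mod 4 = 1, 115 mod 4 = 3, so the flip contributes +1; sign now -1
(115/101): 115 mod 101 = 14, so (115/101) = (14/101)
factor out 2^1: 14 = 2^1·7; with 101 mod 8 = 5, (2/101) = -1; sign now +1; continue with (7/101)
flip (7/101) -> (101/7): both odd, 7 mod 4 = 3, 101 mod 4 = 1, so the flip contributes +1; sign now +1
(101/7): 101 mod 7 = 3, so (101/7) = (3/7)
flip (3/7) -> (7/3): both odd, 3 mod 4 = 3, 7 mod 4 = 3, so the flip contributes -1; sign now -1
(7/3): 7 mod 3 = 1, so (7/3) = (1/3)
reached (1/3) = 1, so the symbol is -1

-1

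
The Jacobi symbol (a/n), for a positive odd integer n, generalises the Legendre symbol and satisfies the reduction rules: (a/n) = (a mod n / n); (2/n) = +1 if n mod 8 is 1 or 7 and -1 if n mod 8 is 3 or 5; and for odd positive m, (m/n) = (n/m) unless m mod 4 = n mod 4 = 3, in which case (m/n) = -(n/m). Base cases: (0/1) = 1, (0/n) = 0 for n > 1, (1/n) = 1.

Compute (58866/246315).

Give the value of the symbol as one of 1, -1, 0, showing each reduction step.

factor out 2^1: 58866 = 2^1·29433; with 246315 mod 8 = 3, (2/246315) = -1; sign now -1; continue with (29433/246315)
flip (29433/246315) -> (246315/29433): both odd, 29433 mod 4 = 1, 246315 mod 4 = 3, so the flip contributes +1; sign now -1
(246315/29433): 246315 mod 29433 = 10851, so (246315/29433) = (10851/29433)
flip (10851/29433) -> (29433/10851): both odd, 10851 mod 4 = 3, 29433 mod 4 = 1, so the flip contributes +1; sign now -1
(29433/10851): 29433 mod 10851 = 7731, so (29433/10851) = (7731/10851)
flip (7731/10851) -> (10851/7731): both odd, 7731 mod 4 = 3, 10851 mod 4 = 3, so the flip contributes -1; sign now +1
(10851/7731): 10851 mod 7731 = 3120, so (10851/7731) = (3120/7731)
factor out 2^4: 3120 = 2^4·195; with 7731 mod 8 = 3, (2/7731) = -1; sign now +1; continue with (195/7731)
flip (195/7731) -> (7731/195): both odd, 195 mod 4 = 3, 7731 mod 4 = 3, so the flip contributes -1; sign now -1
(7731/195): 7731 mod 195 = 126, so (7731/195) = (126/195)
factor out 2^1: 126 = 2^1·63; with 195 mod 8 = 3, (2/195) = -1; sign now +1; continue with (63/195)
flip (63/195) -> (195/63): both odd, 63 mod 4 = 3, 195 mod 4 = 3, so the flip contributes -1; sign now -1
(195/63): 195 mod 63 = 6, so (195/63) = (6/63)
factor out 2^1: 6 = 2^1·3; with 63 mod 8 = 7, (2/63) = +1; sign now -1; continue with (3/63)
flip (3/63) -> (63/3): both odd, 3 mod 4 = 3, 63 mod 4 = 3, so the flip contributes -1; sign now +1
(63/3): 63 mod 3 = 0, so (63/3) = (0/3)
reached (0/3); gcd(a, n) > 1, so (0/3) = 0 and the symbol is 0

0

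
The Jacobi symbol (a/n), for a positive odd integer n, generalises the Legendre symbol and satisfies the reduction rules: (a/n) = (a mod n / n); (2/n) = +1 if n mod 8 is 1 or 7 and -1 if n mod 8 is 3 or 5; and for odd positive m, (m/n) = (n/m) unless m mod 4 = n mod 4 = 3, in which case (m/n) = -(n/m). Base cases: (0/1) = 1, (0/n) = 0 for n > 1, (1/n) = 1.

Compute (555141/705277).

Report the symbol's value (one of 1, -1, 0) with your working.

-1

reciprocity: (555141/705277) = +1·(705277/555141) since 555141 mod 4 = 1, 705277 mod 4 = 1; sign now +1
(705277/555141) = (150136/555141)   [reduce mod 555141]
150136 = 2^3·18767; (2/555141) = -1 since 555141 mod 8 = 5, so (150136/555141) = (-1)^3·(18767/555141); sign now -1
reciprocity: (18767/555141) = +1·(555141/18767) since 18767 mod 4 = 3, 555141 mod 4 = 1; sign now -1
(555141/18767) = (10898/18767)   [reduce mod 18767]
10898 = 2^1·5449; (2/18767) = +1 since 18767 mod 8 = 7, so (10898/18767) = (+1)^1·(5449/18767); sign now -1
reciprocity: (5449/18767) = +1·(18767/5449) since 5449 mod 4 = 1, 18767 mod 4 = 3; sign now -1
(18767/5449) = (2420/5449)   [reduce mod 5449]
2420 = 2^2·605; (2/5449) = +1 since 5449 mod 8 = 1, so (2420/5449) = (+1)^2·(605/5449); sign now -1
reciprocity: (605/5449) = +1·(5449/605) since 605 mod 4 = 1, 5449 mod 4 = 1; sign now -1
(5449/605) = (4/605)   [reduce mod 605]
4 = 2^2·1; (2/605) = -1 since 605 mod 8 = 5, so (4/605) = (-1)^2·(1/605); sign now -1
(1/605) = 1; final value = sign = -1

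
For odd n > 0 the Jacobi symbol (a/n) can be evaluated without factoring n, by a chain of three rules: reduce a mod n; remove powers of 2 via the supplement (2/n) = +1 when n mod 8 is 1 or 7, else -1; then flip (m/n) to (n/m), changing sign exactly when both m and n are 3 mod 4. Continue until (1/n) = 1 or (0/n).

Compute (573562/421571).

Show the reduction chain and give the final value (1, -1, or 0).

1

(573562/421571): 573562 mod 421571 = 151991, so (573562/421571) = (151991/421571)
flip (151991/421571) -> (421571/151991): both odd, 151991 mod 4 = 3, 421571 mod 4 = 3, so the flip contributes -1; sign now -1
(421571/151991): 421571 mod 151991 = 117589, so (421571/151991) = (117589/151991)
flip (117589/151991) -> (151991/117589): both odd, 117589 mod 4 = 1, 151991 mod 4 = 3, so the flip contributes +1; sign now -1
(151991/117589): 151991 mod 117589 = 34402, so (151991/117589) = (34402/117589)
factor out 2^1: 34402 = 2^1·17201; with 117589 mod 8 = 5, (2/117589) = -1; sign now +1; continue with (17201/117589)
flip (17201/117589) -> (117589/17201): both odd, 17201 mod 4 = 1, 117589 mod 4 = 1, so the flip contributes +1; sign now +1
(117589/17201): 117589 mod 17201 = 14383, so (117589/17201) = (14383/17201)
flip (14383/17201) -> (17201/14383): both odd, 14383 mod 4 = 3, 17201 mod 4 = 1, so the flip contributes +1; sign now +1
(17201/14383): 17201 mod 14383 = 2818, so (17201/14383) = (2818/14383)
factor out 2^1: 2818 = 2^1·1409; with 14383 mod 8 = 7, (2/14383) = +1; sign now +1; continue with (1409/14383)
flip (1409/14383) -> (14383/1409): both odd, 1409 mod 4 = 1, 14383 mod 4 = 3, so the flip contributes +1; sign now +1
(14383/1409): 14383 mod 1409 = 293, so (14383/1409) = (293/1409)
flip (293/1409) -> (1409/293): both odd, 293 mod 4 = 1, 1409 mod 4 = 1, so the flip contributes +1; sign now +1
(1409/293): 1409 mod 293 = 237, so (1409/293) = (237/293)
flip (237/293) -> (293/237): both odd, 237 mod 4 = 1, 293 mod 4 = 1, so the flip contributes +1; sign now +1
(293/237): 293 mod 237 = 56, so (293/237) = (56/237)
factor out 2^3: 56 = 2^3·7; with 237 mod 8 = 5, (2/237) = -1; sign now -1; continue with (7/237)
flip (7/237) -> (237/7): both odd, 7 mod 4 = 3, 237 mod 4 = 1, so the flip contributes +1; sign now -1
(237/7): 237 mod 7 = 6, so (237/7) = (6/7)
factor out 2^1: 6 = 2^1·3; with 7 mod 8 = 7, (2/7) = +1; sign now -1; continue with (3/7)
flip (3/7) -> (7/3): both odd, 3 mod 4 = 3, 7 mod 4 = 3, so the flip contributes -1; sign now +1
(7/3): 7 mod 3 = 1, so (7/3) = (1/3)
reached (1/3) = 1, so the symbol is +1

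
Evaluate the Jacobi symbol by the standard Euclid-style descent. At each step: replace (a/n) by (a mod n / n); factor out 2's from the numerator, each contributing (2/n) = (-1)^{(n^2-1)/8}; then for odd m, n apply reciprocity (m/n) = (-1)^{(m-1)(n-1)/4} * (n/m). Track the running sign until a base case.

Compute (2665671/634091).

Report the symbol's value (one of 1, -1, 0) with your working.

(2665671/634091) = (129307/634091)   [reduce mod 634091]
reciprocity: (129307/634091) = -1·(634091/129307) since 129307 mod 4 = 3, 634091 mod 4 = 3; sign now -1
(634091/129307) = (116863/129307)   [reduce mod 129307]
reciprocity: (116863/129307) = -1·(129307/116863) since 116863 mod 4 = 3, 129307 mod 4 = 3; sign now +1
(129307/116863) = (12444/116863)   [reduce mod 116863]
12444 = 2^2·3111; (2/116863) = +1 since 116863 mod 8 = 7, so (12444/116863) = (+1)^2·(3111/116863); sign now +1
reciprocity: (3111/116863) = -1·(116863/3111) since 3111 mod 4 = 3, 116863 mod 4 = 3; sign now -1
(116863/3111) = (1756/3111)   [reduce mod 3111]
1756 = 2^2·439; (2/3111) = +1 since 3111 mod 8 = 7, so (1756/3111) = (+1)^2·(439/3111); sign now -1
reciprocity: (439/3111) = -1·(3111/439) since 439 mod 4 = 3, 3111 mod 4 = 3; sign now +1
(3111/439) = (38/439)   [reduce mod 439]
38 = 2^1·19; (2/439) = +1 since 439 mod 8 = 7, so (38/439) = (+1)^1·(19/439); sign now +1
reciprocity: (19/439) = -1·(439/19) since 19 mod 4 = 3, 439 mod 4 = 3; sign now -1
(439/19) = (2/19)   [reduce mod 19]
2 = 2^1·1; (2/19) = -1 since 19 mod 8 = 3, so (2/19) = (-1)^1·(1/19); sign now +1
(1/19) = 1; final value = sign = +1

1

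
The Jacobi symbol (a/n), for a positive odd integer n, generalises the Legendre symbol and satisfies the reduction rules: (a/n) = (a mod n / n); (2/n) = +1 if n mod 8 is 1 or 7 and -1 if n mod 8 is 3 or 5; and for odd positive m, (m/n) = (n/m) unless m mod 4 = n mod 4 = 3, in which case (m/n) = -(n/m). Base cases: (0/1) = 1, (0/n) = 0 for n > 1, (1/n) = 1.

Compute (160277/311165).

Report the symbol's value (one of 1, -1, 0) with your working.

-1

reciprocity: (160277/311165) = +1·(311165/160277) since 160277 mod 4 = 1, 311165 mod 4 = 1; sign now +1
(311165/160277) = (150888/160277)   [reduce mod 160277]
150888 = 2^3·18861; (2/160277) = -1 since 160277 mod 8 = 5, so (150888/160277) = (-1)^3·(18861/160277); sign now -1
reciprocity: (18861/160277) = +1·(160277/18861) since 18861 mod 4 = 1, 160277 mod 4 = 1; sign now -1
(160277/18861) = (9389/18861)   [reduce mod 18861]
reciprocity: (9389/18861) = +1·(18861/9389) since 9389 mod 4 = 1, 18861 mod 4 = 1; sign now -1
(18861/9389) = (83/9389)   [reduce mod 9389]
reciprocity: (83/9389) = +1·(9389/83) since 83 mod 4 = 3, 9389 mod 4 = 1; sign now -1
(9389/83) = (10/83)   [reduce mod 83]
10 = 2^1·5; (2/83) = -1 since 83 mod 8 = 3, so (10/83) = (-1)^1·(5/83); sign now +1
reciprocity: (5/83) = +1·(83/5) since 5 mod 4 = 1, 83 mod 4 = 3; sign now +1
(83/5) = (3/5)   [reduce mod 5]
reciprocity: (3/5) = +1·(5/3) since 3 mod 4 = 3, 5 mod 4 = 1; sign now +1
(5/3) = (2/3)   [reduce mod 3]
2 = 2^1·1; (2/3) = -1 since 3 mod 8 = 3, so (2/3) = (-1)^1·(1/3); sign now -1
(1/3) = 1; final value = sign = -1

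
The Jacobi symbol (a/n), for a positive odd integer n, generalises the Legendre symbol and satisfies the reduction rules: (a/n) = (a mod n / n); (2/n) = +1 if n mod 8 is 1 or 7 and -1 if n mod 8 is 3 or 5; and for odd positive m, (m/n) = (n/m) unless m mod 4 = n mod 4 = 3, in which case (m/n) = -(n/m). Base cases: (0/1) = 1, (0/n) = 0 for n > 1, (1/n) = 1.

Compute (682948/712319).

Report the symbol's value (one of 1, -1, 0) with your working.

factor out 2^2: 682948 = 2^2·170737; with 712319 mod 8 = 7, (2/712319) = +1; sign now +1; continue with (170737/712319)
flip (170737/712319) -> (712319/170737): both odd, 170737 mod 4 = 1, 712319 mod 4 = 3, so the flip contributes +1; sign now +1
(712319/170737): 712319 mod 170737 = 29371, so (712319/170737) = (29371/170737)
flip (29371/170737) -> (170737/29371): both odd, 29371 mod 4 = 3, 170737 mod 4 = 1, so the flip contributes +1; sign now +1
(170737/29371): 170737 mod 29371 = 23882, so (170737/29371) = (23882/29371)
factor out 2^1: 23882 = 2^1·11941; with 29371 mod 8 = 3, (2/29371) = -1; sign now -1; continue with (11941/29371)
flip (11941/29371) -> (29371/11941): both odd, 11941 mod 4 = 1, 29371 mod 4 = 3, so the flip contributes +1; sign now -1
(29371/11941): 29371 mod 11941 = 5489, so (29371/11941) = (5489/11941)
flip (5489/11941) -> (11941/5489): both odd, 5489 mod 4 = 1, 11941 mod 4 = 1, so the flip contributes +1; sign now -1
(11941/5489): 11941 mod 5489 = 963, so (11941/5489) = (963/5489)
flip (963/5489) -> (5489/963): both odd, 963 mod 4 = 3, 5489 mod 4 = 1, so the flip contributes +1; sign now -1
(5489/963): 5489 mod 963 = 674, so (5489/963) = (674/963)
factor out 2^1: 674 = 2^1·337; with 963 mod 8 = 3, (2/963) = -1; sign now +1; continue with (337/963)
flip (337/963) -> (963/337): both odd, 337 mod 4 = 1, 963 mod 4 = 3, so the flip contributes +1; sign now +1
(963/337): 963 mod 337 = 289, so (963/337) = (289/337)
flip (289/337) -> (337/289): both odd, 289 mod 4 = 1, 337 mod 4 = 1, so the flip contributes +1; sign now +1
(337/289): 337 mod 289 = 48, so (337/289) = (48/289)
factor out 2^4: 48 = 2^4·3; with 289 mod 8 = 1, (2/289) = +1; sign now +1; continue with (3/289)
flip (3/289) -> (289/3): both odd, 3 mod 4 = 3, 289 mod 4 = 1, so the flip contributes +1; sign now +1
(289/3): 289 mod 3 = 1, so (289/3) = (1/3)
reached (1/3) = 1, so the symbol is +1

1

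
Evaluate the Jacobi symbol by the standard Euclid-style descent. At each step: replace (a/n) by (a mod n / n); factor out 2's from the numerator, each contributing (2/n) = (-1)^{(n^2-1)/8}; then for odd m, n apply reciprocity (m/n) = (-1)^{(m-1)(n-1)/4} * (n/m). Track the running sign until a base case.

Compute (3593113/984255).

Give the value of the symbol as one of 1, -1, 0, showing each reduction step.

-1

(3593113/984255): 3593113 mod 984255 = 640348, so (3593113/984255) = (640348/984255)
factor out 2^2: 640348 = 2^2·160087; with 984255 mod 8 = 7, (2/984255) = +1; sign now +1; continue with (160087/984255)
flip (160087/984255) -> (984255/160087): both odd, 160087 mod 4 = 3, 984255 mod 4 = 3, so the flip contributes -1; sign now -1
(984255/160087): 984255 mod 160087 = 23733, so (984255/160087) = (23733/160087)
flip (23733/160087) -> (160087/23733): both odd, 23733 mod 4 = 1, 160087 mod 4 = 3, so the flip contributes +1; sign now -1
(160087/23733): 160087 mod 23733 = 17689, so (160087/23733) = (17689/23733)
flip (17689/23733) -> (23733/17689): both odd, 17689 mod 4 = 1, 23733 mod 4 = 1, so the flip contributes +1; sign now -1
(23733/17689): 23733 mod 17689 = 6044, so (23733/17689) = (6044/17689)
factor out 2^2: 6044 = 2^2·1511; with 17689 mod 8 = 1, (2/17689) = +1; sign now -1; continue with (1511/17689)
flip (1511/17689) -> (17689/1511): both odd, 1511 mod 4 = 3, 17689 mod 4 = 1, so the flip contributes +1; sign now -1
(17689/1511): 17689 mod 1511 = 1068, so (17689/1511) = (1068/1511)
factor out 2^2: 1068 = 2^2·267; with 1511 mod 8 = 7, (2/1511) = +1; sign now -1; continue with (267/1511)
flip (267/1511) -> (1511/267): both odd, 267 mod 4 = 3, 1511 mod 4 = 3, so the flip contributes -1; sign now +1
(1511/267): 1511 mod 267 = 176, so (1511/267) = (176/267)
factor out 2^4: 176 = 2^4·11; with 267 mod 8 = 3, (2/267) = -1; sign now +1; continue with (11/267)
flip (11/267) -> (267/11): both odd, 11 mod 4 = 3, 267 mod 4 = 3, so the flip contributes -1; sign now -1
(267/11): 267 mod 11 = 3, so (267/11) = (3/11)
flip (3/11) -> (11/3): both odd, 3 mod 4 = 3, 11 mod 4 = 3, so the flip contributes -1; sign now +1
(11/3): 11 mod 3 = 2, so (11/3) = (2/3)
factor out 2^1: 2 = 2^1·1; with 3 mod 8 = 3, (2/3) = -1; sign now -1; continue with (1/3)
reached (1/3) = 1, so the symbol is -1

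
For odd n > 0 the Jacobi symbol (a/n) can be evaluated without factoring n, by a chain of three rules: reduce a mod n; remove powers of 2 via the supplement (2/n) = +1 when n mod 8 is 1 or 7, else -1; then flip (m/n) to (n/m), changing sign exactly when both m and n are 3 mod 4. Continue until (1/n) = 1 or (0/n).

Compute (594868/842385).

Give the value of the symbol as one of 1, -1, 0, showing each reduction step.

factor out 2^2: 594868 = 2^2·148717; with 842385 mod 8 = 1, (2/842385) = +1; sign now +1; continue with (148717/842385)
flip (148717/842385) -> (842385/148717): both odd, 148717 mod 4 = 1, 842385 mod 4 = 1, so the flip contributes +1; sign now +1
(842385/148717): 842385 mod 148717 = 98800, so (842385/148717) = (98800/148717)
factor out 2^4: 98800 = 2^4·6175; with 148717 mod 8 = 5, (2/148717) = -1; sign now +1; continue with (6175/148717)
flip (6175/148717) -> (148717/6175): both odd, 6175 mod 4 = 3, 148717 mod 4 = 1, so the flip contributes +1; sign now +1
(148717/6175): 148717 mod 6175 = 517, so (148717/6175) = (517/6175)
flip (517/6175) -> (6175/517): both odd, 517 mod 4 = 1, 6175 mod 4 = 3, so the flip contributes +1; sign now +1
(6175/517): 6175 mod 517 = 488, so (6175/517) = (488/517)
factor out 2^3: 488 = 2^3·61; with 517 mod 8 = 5, (2/517) = -1; sign now -1; continue with (61/517)
flip (61/517) -> (517/61): both odd, 61 mod 4 = 1, 517 mod 4 = 1, so the flip contributes +1; sign now -1
(517/61): 517 mod 61 = 29, so (517/61) = (29/61)
flip (29/61) -> (61/29): both odd, 29 mod 4 = 1, 61 mod 4 = 1, so the flip contributes +1; sign now -1
(61/29): 61 mod 29 = 3, so (61/29) = (3/29)
flip (3/29) -> (29/3): both odd, 3 mod 4 = 3, 29 mod 4 = 1, so the flip contributes +1; sign now -1
(29/3): 29 mod 3 = 2, so (29/3) = (2/3)
factor out 2^1: 2 = 2^1·1; with 3 mod 8 = 3, (2/3) = -1; sign now +1; continue with (1/3)
reached (1/3) = 1, so the symbol is +1

1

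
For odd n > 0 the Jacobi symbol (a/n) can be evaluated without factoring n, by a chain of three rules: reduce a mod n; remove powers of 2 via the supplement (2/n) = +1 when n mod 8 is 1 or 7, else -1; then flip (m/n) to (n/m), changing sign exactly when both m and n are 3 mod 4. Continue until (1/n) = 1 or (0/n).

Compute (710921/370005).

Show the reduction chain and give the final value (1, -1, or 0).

(710921/370005): 710921 mod 370005 = 340916, so (710921/370005) = (340916/370005)
factor out 2^2: 340916 = 2^2·85229; with 370005 mod 8 = 5, (2/370005) = -1; sign now +1; continue with (85229/370005)
flip (85229/370005) -> (370005/85229): both odd, 85229 mod 4 = 1, 370005 mod 4 = 1, so the flip contributes +1; sign now +1
(370005/85229): 370005 mod 85229 = 29089, so (370005/85229) = (29089/85229)
flip (29089/85229) -> (85229/29089): both odd, 29089 mod 4 = 1, 85229 mod 4 = 1, so the flip contributes +1; sign now +1
(85229/29089): 85229 mod 29089 = 27051, so (85229/29089) = (27051/29089)
flip (27051/29089) -> (29089/27051): both odd, 27051 mod 4 = 3, 29089 mod 4 = 1, so the flip contributes +1; sign now +1
(29089/27051): 29089 mod 27051 = 2038, so (29089/27051) = (2038/27051)
factor out 2^1: 2038 = 2^1·1019; with 27051 mod 8 = 3, (2/27051) = -1; sign now -1; continue with (1019/27051)
flip (1019/27051) -> (27051/1019): both odd, 1019 mod 4 = 3, 27051 mod 4 = 3, so the flip contributes -1; sign now +1
(27051/1019): 27051 mod 1019 = 557, so (27051/1019) = (557/1019)
flip (557/1019) -> (1019/557): both odd, 557 mod 4 = 1, 1019 mod 4 = 3, so the flip contributes +1; sign now +1
(1019/557): 1019 mod 557 = 462, so (1019/557) = (462/557)
factor out 2^1: 462 = 2^1·231; with 557 mod 8 = 5, (2/557) = -1; sign now -1; continue with (231/557)
flip (231/557) -> (557/231): both odd, 231 mod 4 = 3, 557 mod 4 = 1, so the flip contributes +1; sign now -1
(557/231): 557 mod 231 = 95, so (557/231) = (95/231)
flip (95/231) -> (231/95): both odd, 95 mod 4 = 3, 231 mod 4 = 3, so the flip contributes -1; sign now +1
(231/95): 231 mod 95 = 41, so (231/95) = (41/95)
flip (41/95) -> (95/41): both odd, 41 mod 4 = 1, 95 mod 4 = 3, so the flip contributes +1; sign now +1
(95/41): 95 mod 41 = 13, so (95/41) = (13/41)
flip (13/41) -> (41/13): both odd, 13 mod 4 = 1, 41 mod 4 = 1, so the flip contributes +1; sign now +1
(41/13): 41 mod 13 = 2, so (41/13) = (2/13)
factor out 2^1: 2 = 2^1·1; with 13 mod 8 = 5, (2/13) = -1; sign now -1; continue with (1/13)
reached (1/13) = 1, so the symbol is -1

-1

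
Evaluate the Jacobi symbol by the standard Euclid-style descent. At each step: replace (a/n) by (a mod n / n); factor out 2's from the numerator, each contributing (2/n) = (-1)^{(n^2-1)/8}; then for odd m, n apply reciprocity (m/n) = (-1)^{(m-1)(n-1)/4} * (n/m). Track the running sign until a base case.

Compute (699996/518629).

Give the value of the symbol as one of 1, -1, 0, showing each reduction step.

(699996/518629) = (181367/518629)   [reduce mod 518629]
reciprocity: (181367/518629) = +1·(518629/181367) since 181367 mod 4 = 3, 518629 mod 4 = 1; sign now +1
(518629/181367) = (155895/181367)   [reduce mod 181367]
reciprocity: (155895/181367) = -1·(181367/155895) since 155895 mod 4 = 3, 181367 mod 4 = 3; sign now -1
(181367/155895) = (25472/155895)   [reduce mod 155895]
25472 = 2^7·199; (2/155895) = +1 since 155895 mod 8 = 7, so (25472/155895) = (+1)^7·(199/155895); sign now -1
reciprocity: (199/155895) = -1·(155895/199) since 199 mod 4 = 3, 155895 mod 4 = 3; sign now +1
(155895/199) = (78/199)   [reduce mod 199]
78 = 2^1·39; (2/199) = +1 since 199 mod 8 = 7, so (78/199) = (+1)^1·(39/199); sign now +1
reciprocity: (39/199) = -1·(199/39) since 39 mod 4 = 3, 199 mod 4 = 3; sign now -1
(199/39) = (4/39)   [reduce mod 39]
4 = 2^2·1; (2/39) = +1 since 39 mod 8 = 7, so (4/39) = (+1)^2·(1/39); sign now -1
(1/39) = 1; final value = sign = -1

-1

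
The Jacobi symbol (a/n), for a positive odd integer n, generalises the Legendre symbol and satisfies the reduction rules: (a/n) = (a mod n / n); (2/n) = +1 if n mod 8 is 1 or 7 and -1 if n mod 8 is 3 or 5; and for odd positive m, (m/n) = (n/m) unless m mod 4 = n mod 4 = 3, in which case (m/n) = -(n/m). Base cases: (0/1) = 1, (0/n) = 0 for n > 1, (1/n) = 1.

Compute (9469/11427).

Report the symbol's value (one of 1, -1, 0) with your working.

reciprocity: (9469/11427) = +1·(11427/9469) since 9469 mod 4 = 1, 11427 mod 4 = 3; sign now +1
(11427/9469) = (1958/9469)   [reduce mod 9469]
1958 = 2^1·979; (2/9469) = -1 since 9469 mod 8 = 5, so (1958/9469) = (-1)^1·(979/9469); sign now -1
reciprocity: (979/9469) = +1·(9469/979) since 979 mod 4 = 3, 9469 mod 4 = 1; sign now -1
(9469/979) = (658/979)   [reduce mod 979]
658 = 2^1·329; (2/979) = -1 since 979 mod 8 = 3, so (658/979) = (-1)^1·(329/979); sign now +1
reciprocity: (329/979) = +1·(979/329) since 329 mod 4 = 1, 979 mod 4 = 3; sign now +1
(979/329) = (321/329)   [reduce mod 329]
reciprocity: (321/329) = +1·(329/321) since 321 mod 4 = 1, 329 mod 4 = 1; sign now +1
(329/321) = (8/321)   [reduce mod 321]
8 = 2^3·1; (2/321) = +1 since 321 mod 8 = 1, so (8/321) = (+1)^3·(1/321); sign now +1
(1/321) = 1; final value = sign = +1

1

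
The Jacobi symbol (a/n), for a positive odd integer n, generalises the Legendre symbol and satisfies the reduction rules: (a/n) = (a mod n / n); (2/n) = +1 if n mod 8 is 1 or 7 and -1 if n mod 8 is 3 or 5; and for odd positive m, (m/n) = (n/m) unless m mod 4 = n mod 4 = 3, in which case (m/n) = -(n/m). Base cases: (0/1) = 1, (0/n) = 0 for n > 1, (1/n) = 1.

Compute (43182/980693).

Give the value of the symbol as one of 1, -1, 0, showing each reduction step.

-1

factor out 2^1: 43182 = 2^1·21591; with 980693 mod 8 = 5, (2/980693) = -1; sign now -1; continue with (21591/980693)
flip (21591/980693) -> (980693/21591): both odd, 21591 mod 4 = 3, 980693 mod 4 = 1, so the flip contributes +1; sign now -1
(980693/21591): 980693 mod 21591 = 9098, so (980693/21591) = (9098/21591)
factor out 2^1: 9098 = 2^1·4549; with 21591 mod 8 = 7, (2/21591) = +1; sign now -1; continue with (4549/21591)
flip (4549/21591) -> (21591/4549): both odd, 4549 mod 4 = 1, 21591 mod 4 = 3, so the flip contributes +1; sign now -1
(21591/4549): 21591 mod 4549 = 3395, so (21591/4549) = (3395/4549)
flip (3395/4549) -> (4549/3395): both odd, 3395 mod 4 = 3, 4549 mod 4 = 1, so the flip contributes +1; sign now -1
(4549/3395): 4549 mod 3395 = 1154, so (4549/3395) = (1154/3395)
factor out 2^1: 1154 = 2^1·577; with 3395 mod 8 = 3, (2/3395) = -1; sign now +1; continue with (577/3395)
flip (577/3395) -> (3395/577): both odd, 577 mod 4 = 1, 3395 mod 4 = 3, so the flip contributes +1; sign now +1
(3395/577): 3395 mod 577 = 510, so (3395/577) = (510/577)
factor out 2^1: 510 = 2^1·255; with 577 mod 8 = 1, (2/577) = +1; sign now +1; continue with (255/577)
flip (255/577) -> (577/255): both odd, 255 mod 4 = 3, 577 mod 4 = 1, so the flip contributes +1; sign now +1
(577/255): 577 mod 255 = 67, so (577/255) = (67/255)
flip (67/255) -> (255/67): both odd, 67 mod 4 = 3, 255 mod 4 = 3, so the flip contributes -1; sign now -1
(255/67): 255 mod 67 = 54, so (255/67) = (54/67)
factor out 2^1: 54 = 2^1·27; with 67 mod 8 = 3, (2/67) = -1; sign now +1; continue with (27/67)
flip (27/67) -> (67/27): both odd, 27 mod 4 = 3, 67 mod 4 = 3, so the flip contributes -1; sign now -1
(67/27): 67 mod 27 = 13, so (67/27) = (13/27)
flip (13/27) -> (27/13): both odd, 13 mod 4 = 1, 27 mod 4 = 3, so the flip contributes +1; sign now -1
(27/13): 27 mod 13 = 1, so (27/13) = (1/13)
reached (1/13) = 1, so the symbol is -1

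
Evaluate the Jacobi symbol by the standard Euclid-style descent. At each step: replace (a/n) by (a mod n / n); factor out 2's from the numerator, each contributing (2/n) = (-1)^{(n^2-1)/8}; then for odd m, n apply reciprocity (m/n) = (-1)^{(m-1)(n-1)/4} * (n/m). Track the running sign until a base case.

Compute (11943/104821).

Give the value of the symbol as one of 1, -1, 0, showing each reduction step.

flip (11943/104821) -> (104821/11943): both odd, 11943 mod 4 = 3, 104821 mod 4 = 1, so the flip contributes +1; sign now +1
(104821/11943): 104821 mod 11943 = 9277, so (104821/11943) = (9277/11943)
flip (9277/11943) -> (11943/9277): both odd, 9277 mod 4 = 1, 11943 mod 4 = 3, so the flip contributes +1; sign now +1
(11943/9277): 11943 mod 9277 = 2666, so (11943/9277) = (2666/9277)
factor out 2^1: 2666 = 2^1·1333; with 9277 mod 8 = 5, (2/9277) = -1; sign now -1; continue with (1333/9277)
flip (1333/9277) -> (9277/1333): both odd, 1333 mod 4 = 1, 9277 mod 4 = 1, so the flip contributes +1; sign now -1
(9277/1333): 9277 mod 1333 = 1279, so (9277/1333) = (1279/1333)
flip (1279/1333) -> (1333/1279): both odd, 1279 mod 4 = 3, 1333 mod 4 = 1, so the flip contributes +1; sign now -1
(1333/1279): 1333 mod 1279 = 54, so (1333/1279) = (54/1279)
factor out 2^1: 54 = 2^1·27; with 1279 mod 8 = 7, (2/1279) = +1; sign now -1; continue with (27/1279)
flip (27/1279) -> (1279/27): both odd, 27 mod 4 = 3, 1279 mod 4 = 3, so the flip contributes -1; sign now +1
(1279/27): 1279 mod 27 = 10, so (1279/27) = (10/27)
factor out 2^1: 10 = 2^1·5; with 27 mod 8 = 3, (2/27) = -1; sign now -1; continue with (5/27)
flip (5/27) -> (27/5): both odd, 5 mod 4 = 1, 27 mod 4 = 3, so the flip contributes +1; sign now -1
(27/5): 27 mod 5 = 2, so (27/5) = (2/5)
factor out 2^1: 2 = 2^1·1; with 5 mod 8 = 5, (2/5) = -1; sign now +1; continue with (1/5)
reached (1/5) = 1, so the symbol is +1

1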